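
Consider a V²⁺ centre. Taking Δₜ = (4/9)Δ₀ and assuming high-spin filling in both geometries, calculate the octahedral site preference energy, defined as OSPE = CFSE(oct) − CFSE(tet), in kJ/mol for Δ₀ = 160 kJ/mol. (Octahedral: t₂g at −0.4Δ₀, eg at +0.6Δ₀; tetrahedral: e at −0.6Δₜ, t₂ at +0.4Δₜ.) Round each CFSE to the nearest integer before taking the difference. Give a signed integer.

V²⁺: group 5, so d-count = 5 − 2 = 3.
Octahedral (high-spin): t₂g³ eg⁰, CFSE = 3(−0.4) + 0(+0.6) = -1.2Δ₀ = -1.2 × 160 = -192 kJ/mol.
In a tetrahedral site the filling is e² t₂¹: CFSE(tet) = -0.8Δₜ = -0.8 × (4/9)(160) = -57 kJ/mol.
OSPE = -192 − (-57) = -135 kJ/mol.

-135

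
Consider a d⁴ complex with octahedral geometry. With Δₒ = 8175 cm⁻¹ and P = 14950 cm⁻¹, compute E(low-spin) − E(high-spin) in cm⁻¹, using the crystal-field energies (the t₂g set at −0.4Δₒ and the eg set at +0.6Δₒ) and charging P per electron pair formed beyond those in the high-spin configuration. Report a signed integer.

6775

High-spin: t₂g³ eg¹, CFSE = -0.6Δₒ = -4905 cm⁻¹.
Low-spin t₂g⁴ eg⁰ gives -1.6Δₒ = -13080 cm⁻¹, but forming 1 extra pair costs 1P = 14950 cm⁻¹, so E(LS) = -13080 + 14950 = 1870 cm⁻¹.
Thus E(LS) − E(HS) = 6775 cm⁻¹.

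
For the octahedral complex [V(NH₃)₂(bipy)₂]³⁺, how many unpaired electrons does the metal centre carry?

2

Ligand charges: 2×(+0) from NH₃ and 2×(+0) from bipy sum to +0; with overall charge +3, V is +3.
V³⁺: group 5, so d-count = 5 − 3 = 2.
Configuration: t₂g² eg⁰, giving 2 unpaired electrons.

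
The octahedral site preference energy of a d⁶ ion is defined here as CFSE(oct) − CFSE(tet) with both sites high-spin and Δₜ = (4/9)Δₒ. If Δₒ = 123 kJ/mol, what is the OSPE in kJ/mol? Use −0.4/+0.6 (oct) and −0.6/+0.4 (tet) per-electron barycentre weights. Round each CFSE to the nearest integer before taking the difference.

In an octahedral site d⁶ (HS) is t2g^4 e_g^2, giving CFSE(oct) = -0.4Δₒ = -49 kJ/mol.
Tetrahedral: e^3 t2^3, CFSE = 3(−0.6) + 3(+0.4) = -0.6Δₜ = -0.6 × (4/9) × 123 = -33 kJ/mol.
Subtracting, OSPE = -49 − (-33) = -16 kJ/mol.

-16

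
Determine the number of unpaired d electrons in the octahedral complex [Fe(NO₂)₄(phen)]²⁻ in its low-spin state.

Ligand charges: 4×(-1) from NO₂⁻ and 1×(+0) from phen sum to -4; with overall charge -2, Fe is +2.
Fe²⁺: group 8, so d-count = 8 − 2 = 6.
Configuration: t2g^6 e_g^0, giving 0 unpaired electrons.

0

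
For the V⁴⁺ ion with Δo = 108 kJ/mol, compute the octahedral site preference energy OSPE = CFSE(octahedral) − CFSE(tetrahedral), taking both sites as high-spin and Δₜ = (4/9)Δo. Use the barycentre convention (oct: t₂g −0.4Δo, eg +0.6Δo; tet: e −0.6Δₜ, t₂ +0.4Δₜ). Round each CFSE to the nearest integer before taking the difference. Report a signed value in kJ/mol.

V is in group 5, so V⁴⁺ is d¹ (5 − 4 = 1).
Octahedral high-spin t2g^1 e_g^0: CFSE = -0.4 × 108 = -43 kJ/mol.
Tetrahedral e^1 t2^0 gives -0.6Δₜ = -0.6 × (4/9) × 108 = -29 kJ/mol.
OSPE = CFSE(oct) − CFSE(tet) = -43 − (-29) = -14 kJ/mol.

-14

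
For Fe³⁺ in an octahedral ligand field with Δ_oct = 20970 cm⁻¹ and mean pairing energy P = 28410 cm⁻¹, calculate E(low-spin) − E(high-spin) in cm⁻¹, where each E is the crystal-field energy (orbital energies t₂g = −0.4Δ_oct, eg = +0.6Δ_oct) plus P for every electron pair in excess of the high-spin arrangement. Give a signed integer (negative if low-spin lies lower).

Fe sits in group 8; removing 3 electrons leaves Fe³⁺ with 8 − 3 = 5 d electrons.
High-spin: t₂g³ eg², CFSE = 0.0Δ_oct = 0 cm⁻¹.
For low-spin the configuration is t₂g⁵ eg⁰: orbital energy -2.0 × 20970 = -41940 cm⁻¹, and 2 additional pairs relative to high-spin add 56820 cm⁻¹, giving 14880 cm⁻¹.
Thus E(LS) − E(HS) = 14880 cm⁻¹.

14880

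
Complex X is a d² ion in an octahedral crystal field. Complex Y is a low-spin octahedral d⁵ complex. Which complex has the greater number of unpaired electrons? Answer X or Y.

X: t₂g² eg⁰ → 2 unpaired.
Y: t₂g⁵ eg⁰ → 1 unpaired.
So X has more unpaired electrons.

X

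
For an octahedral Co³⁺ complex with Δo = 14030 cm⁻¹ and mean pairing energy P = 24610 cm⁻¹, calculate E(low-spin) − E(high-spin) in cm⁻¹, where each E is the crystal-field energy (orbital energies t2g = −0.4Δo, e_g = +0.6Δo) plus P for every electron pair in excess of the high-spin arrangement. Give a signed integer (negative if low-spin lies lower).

21160

Co sits in group 9; removing 3 electrons leaves Co³⁺ with 9 − 3 = 6 d electrons.
High-spin: t2g^4 e_g^2, CFSE = -0.4Δo = -5612 cm⁻¹.
Low-spin t2g^6 e_g^0 gives -2.4Δo = -33672 cm⁻¹, but forming 2 extra pairs costs 2P = 49220 cm⁻¹, so E(LS) = -33672 + 49220 = 15548 cm⁻¹.
E(LS) − E(HS) = 15548 − (-5612) = 21160 cm⁻¹.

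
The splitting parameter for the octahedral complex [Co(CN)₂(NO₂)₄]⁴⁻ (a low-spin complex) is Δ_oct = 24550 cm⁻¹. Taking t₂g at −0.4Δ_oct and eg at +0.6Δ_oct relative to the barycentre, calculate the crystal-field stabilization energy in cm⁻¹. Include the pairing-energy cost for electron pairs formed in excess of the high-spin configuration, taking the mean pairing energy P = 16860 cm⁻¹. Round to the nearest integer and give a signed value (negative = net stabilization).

-27330

Ligand charges: 2×(-1) from CN⁻ and 4×(-1) from NO₂⁻ sum to -6; with overall charge -4, Co is +2.
Co is in group 9, so Co²⁺ is d⁷ (9 − 2 = 7).
The d⁷ electrons fill as t₂g⁶ eg¹.
CFSE(orbital) = 6×(-0.4Δ_oct) + 1×(0.6Δ_oct) = -1.8Δ_oct; with Δ_oct = 24550 cm⁻¹ that is -44190 cm⁻¹.
Pairing penalty: 3 pairs vs 2 in the high-spin reference → 1 extra × P = 16860 cm⁻¹.
Overall CFSE = -44190 + 16860 = -27330 cm⁻¹.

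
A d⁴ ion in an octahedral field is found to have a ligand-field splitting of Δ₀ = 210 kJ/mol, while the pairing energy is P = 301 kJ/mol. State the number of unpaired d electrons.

Since Δ₀ = 210 kJ/mol < P = 301 kJ/mol, the complex adopts the high-spin configuration.
Configuration: t2g^3 e_g^1.
Unpaired electrons: 4.

4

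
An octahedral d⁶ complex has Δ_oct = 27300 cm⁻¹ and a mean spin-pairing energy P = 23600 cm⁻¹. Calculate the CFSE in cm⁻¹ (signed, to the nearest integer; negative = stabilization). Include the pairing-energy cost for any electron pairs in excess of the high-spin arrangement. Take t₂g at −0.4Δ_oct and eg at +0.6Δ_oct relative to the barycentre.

-18320

With Δ_oct > P the complex is low-spin.
Filling d⁶ accordingly: t₂g⁶ eg⁰.
Orbital CFSE = -2.4Δ_oct = -2.4 × 27300 = -65520 cm⁻¹.
Excess pairs vs high-spin: 3 − 1 = 2; pairing cost = +47200 cm⁻¹.
Net CFSE = -65520 + 47200 = -18320 cm⁻¹.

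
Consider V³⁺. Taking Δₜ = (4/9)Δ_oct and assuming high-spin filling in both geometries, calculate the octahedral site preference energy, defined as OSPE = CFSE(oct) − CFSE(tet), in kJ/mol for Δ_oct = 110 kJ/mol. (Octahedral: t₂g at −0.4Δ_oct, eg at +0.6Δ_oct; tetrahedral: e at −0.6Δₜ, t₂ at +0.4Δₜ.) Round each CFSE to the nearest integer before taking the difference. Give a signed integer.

-29

Group 5 minus oxidation state +3 gives a d² configuration for V³⁺.
In an octahedral site d² (HS) is t₂g² eg⁰, giving CFSE(oct) = -0.8Δ_oct = -88 kJ/mol.
Tetrahedral e² t₂⁰ gives -1.2Δₜ = -1.2 × (4/9) × 110 = -59 kJ/mol.
OSPE = CFSE(oct) − CFSE(tet) = -88 − (-59) = -29 kJ/mol.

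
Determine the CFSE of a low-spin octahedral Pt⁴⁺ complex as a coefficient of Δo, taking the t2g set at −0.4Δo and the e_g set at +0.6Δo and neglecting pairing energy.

Group 10 minus oxidation state +4 gives a d⁶ configuration for Pt⁴⁺.
Configuration: t2g^6 e_g^0.
CFSE = 6(-0.4Δo) + 0(0.6Δo) = -2.4Δo + 0.0Δo = -2.4Δo.

-2.4 Δo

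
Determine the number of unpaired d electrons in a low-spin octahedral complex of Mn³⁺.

2

Mn³⁺: group 7, so d-count = 7 − 3 = 4.
Configuration: t₂g⁴ eg⁰, giving 2 unpaired electrons.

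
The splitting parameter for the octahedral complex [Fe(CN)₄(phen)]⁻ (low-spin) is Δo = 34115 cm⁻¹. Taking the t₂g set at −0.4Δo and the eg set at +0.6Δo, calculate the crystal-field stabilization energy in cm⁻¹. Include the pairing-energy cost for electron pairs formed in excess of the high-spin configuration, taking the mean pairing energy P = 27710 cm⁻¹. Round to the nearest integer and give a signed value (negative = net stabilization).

-12810

Ligand charges: 4×(-1) from CN⁻ and 1×(+0) from phen sum to -4; with overall charge -1, Fe is +3.
Fe is in group 8, so Fe³⁺ is d⁵ (8 − 3 = 5).
Electron filling gives t₂g⁵ eg⁰.
The orbital stabilization is -2.0Δo = -2.0 × 34115 = -68230 cm⁻¹.
High-spin d⁵ would be t₂g³ eg² with 0 pairs; low-spin has 2, so 2 excess pairs cost +2P = +55420 cm⁻¹.
Combining: -68230 + 55420 = -12810 cm⁻¹.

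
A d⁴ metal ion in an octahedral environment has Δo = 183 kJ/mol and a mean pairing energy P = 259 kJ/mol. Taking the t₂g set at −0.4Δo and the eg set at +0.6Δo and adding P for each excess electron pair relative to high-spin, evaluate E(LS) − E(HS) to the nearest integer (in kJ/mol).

High-spin d⁴ fills as t₂g³ eg¹ with CFSE 3(−0.4) + 1(+0.6) = -0.6Δo = -110 kJ/mol.
For low-spin the configuration is t₂g⁴ eg⁰: orbital energy -1.6 × 183 = -293 kJ/mol, and 1 additional pair relative to high-spin adds 259 kJ/mol, giving -34 kJ/mol.
E(LS) − E(HS) = -34 − (-110) = 76 kJ/mol.

76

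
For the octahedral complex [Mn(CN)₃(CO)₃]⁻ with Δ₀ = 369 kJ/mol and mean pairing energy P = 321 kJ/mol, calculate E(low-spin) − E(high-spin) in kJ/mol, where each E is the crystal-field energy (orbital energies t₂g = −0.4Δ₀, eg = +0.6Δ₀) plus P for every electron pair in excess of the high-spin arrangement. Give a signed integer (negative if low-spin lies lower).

-96

Ligand charges: 3×(-1) from CN⁻ and 3×(+0) from CO sum to -3; with overall charge -1, Mn is +2.
Mn is in group 7, so Mn²⁺ is d⁵ (7 − 2 = 5).
High-spin: t₂g³ eg², CFSE = 0.0Δ₀ = 0 kJ/mol.
Low-spin t₂g⁵ eg⁰ gives -2.0Δ₀ = -738 kJ/mol, but forming 2 extra pairs costs 2P = 642 kJ/mol, so E(LS) = -738 + 642 = -96 kJ/mol.
E(LS) − E(HS) = -96 − (0) = -96 kJ/mol.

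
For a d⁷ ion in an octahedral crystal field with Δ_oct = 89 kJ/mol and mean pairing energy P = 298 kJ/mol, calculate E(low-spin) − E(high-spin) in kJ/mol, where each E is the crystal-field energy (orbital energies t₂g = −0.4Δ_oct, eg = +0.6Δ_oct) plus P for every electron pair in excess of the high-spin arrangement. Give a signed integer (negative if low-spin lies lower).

In the high-spin limit (t₂g⁵ eg²) the orbital term is -0.8Δ_oct = -71 kJ/mol, with no excess pairing.
For low-spin the configuration is t₂g⁶ eg¹: orbital energy -1.8 × 89 = -160 kJ/mol, and 1 additional pair relative to high-spin adds 298 kJ/mol, giving 138 kJ/mol.
Thus E(LS) − E(HS) = 209 kJ/mol.

209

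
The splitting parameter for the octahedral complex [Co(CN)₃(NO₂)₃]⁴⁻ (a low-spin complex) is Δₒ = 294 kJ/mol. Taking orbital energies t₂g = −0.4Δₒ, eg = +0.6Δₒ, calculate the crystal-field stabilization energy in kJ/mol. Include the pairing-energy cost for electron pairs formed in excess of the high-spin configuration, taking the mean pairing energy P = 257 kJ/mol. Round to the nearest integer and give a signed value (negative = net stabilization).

Ligand charges: 3×(-1) from CN⁻ and 3×(-1) from NO₂⁻ sum to -6; with overall charge -4, Co is +2.
Co sits in group 9; removing 2 electrons leaves Co²⁺ with 9 − 2 = 7 d electrons.
Electron filling gives t₂g⁶ eg¹.
The orbital stabilization is -1.8Δₒ = -1.8 × 294 = -529 kJ/mol.
Pairing penalty: 3 pairs vs 2 in the high-spin reference → 1 extra × P = 257 kJ/mol.
Overall CFSE = -529 + 257 = -272 kJ/mol.

-272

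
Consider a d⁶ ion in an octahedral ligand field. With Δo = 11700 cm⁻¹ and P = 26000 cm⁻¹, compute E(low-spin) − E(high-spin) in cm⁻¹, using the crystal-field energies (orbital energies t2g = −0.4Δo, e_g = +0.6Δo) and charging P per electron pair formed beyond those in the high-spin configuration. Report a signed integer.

28600

In the high-spin limit (t2g^4 e_g^2) the orbital term is -0.4Δo = -4680 cm⁻¹, with no excess pairing.
Low-spin: t2g^6 e_g^0, orbital CFSE = -2.4Δo = -28080 cm⁻¹; plus 2 excess pairs × P = +52000 cm⁻¹; total 23920 cm⁻¹.
The difference is 23920 − (-4680) = 28600 cm⁻¹, so high-spin lies lower.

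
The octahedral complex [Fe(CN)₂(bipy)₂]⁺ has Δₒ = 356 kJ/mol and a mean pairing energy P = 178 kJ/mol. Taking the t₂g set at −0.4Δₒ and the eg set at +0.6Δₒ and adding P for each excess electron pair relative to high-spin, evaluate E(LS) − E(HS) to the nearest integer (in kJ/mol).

-356

Ligand charges: 2×(-1) from CN⁻ and 2×(+0) from bipy sum to -2; with overall charge +1, Fe is +3.
Fe³⁺: group 8, so d-count = 8 − 3 = 5.
High-spin: t₂g³ eg², CFSE = 0.0Δₒ = 0 kJ/mol.
Low-spin: t₂g⁵ eg⁰, orbital CFSE = -2.0Δₒ = -712 kJ/mol; plus 2 excess pairs × P = +356 kJ/mol; total -356 kJ/mol.
E(LS) − E(HS) = -356 − (0) = -356 kJ/mol.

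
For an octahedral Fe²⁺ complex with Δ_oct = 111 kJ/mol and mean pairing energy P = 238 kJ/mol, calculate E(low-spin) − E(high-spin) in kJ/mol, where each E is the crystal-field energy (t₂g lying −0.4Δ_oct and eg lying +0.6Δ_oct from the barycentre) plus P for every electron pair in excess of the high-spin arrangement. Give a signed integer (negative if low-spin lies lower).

Fe²⁺: group 8, so d-count = 8 − 2 = 6.
High-spin: t₂g⁴ eg², CFSE = -0.4Δ_oct = -44 kJ/mol.
Low-spin: t₂g⁶ eg⁰, orbital CFSE = -2.4Δ_oct = -266 kJ/mol; plus 2 excess pairs × P = +476 kJ/mol; total 210 kJ/mol.
E(LS) − E(HS) = 210 − (-44) = 254 kJ/mol.

254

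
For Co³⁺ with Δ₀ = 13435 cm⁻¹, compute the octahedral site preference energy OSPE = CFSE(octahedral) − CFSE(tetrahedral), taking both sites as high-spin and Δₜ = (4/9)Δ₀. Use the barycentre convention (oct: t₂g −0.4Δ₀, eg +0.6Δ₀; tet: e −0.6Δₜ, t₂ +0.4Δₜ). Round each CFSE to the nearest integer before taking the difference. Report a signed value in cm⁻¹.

-1791

Group 9 minus oxidation state +3 gives a d⁶ configuration for Co³⁺.
In an octahedral site d⁶ (HS) is t2g^4 e_g^2, giving CFSE(oct) = -0.4Δ₀ = -5374 cm⁻¹.
Tetrahedral e^3 t2^3 gives -0.6Δₜ = -0.6 × (4/9) × 13435 = -3583 cm⁻¹.
Subtracting, OSPE = -5374 − (-3583) = -1791 cm⁻¹.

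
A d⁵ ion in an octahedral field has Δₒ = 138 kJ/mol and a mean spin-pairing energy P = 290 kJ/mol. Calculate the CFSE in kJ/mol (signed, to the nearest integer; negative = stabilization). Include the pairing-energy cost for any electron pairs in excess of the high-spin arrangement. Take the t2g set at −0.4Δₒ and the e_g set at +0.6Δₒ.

0

With Δₒ < P the complex is high-spin.
That gives t2g^3 e_g^2.
Orbital CFSE = 0.0Δₒ = 0.0 × 138 = 0 kJ/mol.
High-spin has no excess pairs, so no pairing correction applies.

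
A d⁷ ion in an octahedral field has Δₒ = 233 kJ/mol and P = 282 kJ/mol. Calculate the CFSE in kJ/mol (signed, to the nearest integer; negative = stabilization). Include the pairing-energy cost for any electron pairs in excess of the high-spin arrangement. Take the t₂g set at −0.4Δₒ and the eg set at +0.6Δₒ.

Δₒ < P, so pairing is avoided: the ground state is high-spin.
Filling d⁷ accordingly: t₂g⁵ eg².
Orbital CFSE = -0.8Δₒ = -0.8 × 233 = -186 kJ/mol.
High-spin has no excess pairs, so no pairing correction applies.

-186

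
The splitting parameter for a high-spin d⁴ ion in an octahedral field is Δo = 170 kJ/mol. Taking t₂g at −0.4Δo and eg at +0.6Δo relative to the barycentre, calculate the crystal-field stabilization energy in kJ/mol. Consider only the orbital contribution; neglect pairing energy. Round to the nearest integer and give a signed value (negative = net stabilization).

Configuration: t₂g³ eg¹.
CFSE(orbital) = 3×(-0.4Δo) + 1×(0.6Δo) = -0.6Δo; with Δo = 170 kJ/mol that is -102 kJ/mol.

-102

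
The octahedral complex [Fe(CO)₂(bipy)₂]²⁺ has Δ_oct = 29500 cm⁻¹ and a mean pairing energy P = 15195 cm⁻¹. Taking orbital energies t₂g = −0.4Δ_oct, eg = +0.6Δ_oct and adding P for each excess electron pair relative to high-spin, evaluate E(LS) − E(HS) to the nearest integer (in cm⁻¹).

Ligand charges: 2×(+0) from CO and 2×(+0) from bipy sum to +0; with overall charge +2, Fe is +2.
Fe sits in group 8; removing 2 electrons leaves Fe²⁺ with 8 − 2 = 6 d electrons.
High-spin d⁶ fills as t₂g⁴ eg² with CFSE 4(−0.4) + 2(+0.6) = -0.4Δ_oct = -11800 cm⁻¹.
For low-spin the configuration is t₂g⁶ eg⁰: orbital energy -2.4 × 29500 = -70800 cm⁻¹, and 2 additional pairs relative to high-spin add 30390 cm⁻¹, giving -40410 cm⁻¹.
Thus E(LS) − E(HS) = -28610 cm⁻¹.

-28610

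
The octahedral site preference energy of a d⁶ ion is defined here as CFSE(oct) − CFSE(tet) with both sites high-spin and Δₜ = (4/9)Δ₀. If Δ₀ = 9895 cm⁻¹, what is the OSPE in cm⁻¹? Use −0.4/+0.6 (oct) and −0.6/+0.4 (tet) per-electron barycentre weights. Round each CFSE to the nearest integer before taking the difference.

Octahedral (high-spin): t₂g⁴ eg², CFSE = 4(−0.4) + 2(+0.6) = -0.4Δ₀ = -0.4 × 9895 = -3958 cm⁻¹.
Tetrahedral e³ t₂³ gives -0.6Δₜ = -0.6 × (4/9) × 9895 = -2639 cm⁻¹.
Subtracting, OSPE = -3958 − (-2639) = -1319 cm⁻¹.

-1319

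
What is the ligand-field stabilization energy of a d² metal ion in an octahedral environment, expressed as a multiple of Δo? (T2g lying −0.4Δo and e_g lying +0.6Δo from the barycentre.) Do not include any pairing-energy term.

-0.8 Δo

For octahedral d² the high- and low-spin configurations coincide.
Configuration: t2g^2 e_g^0.
CFSE = 2(-0.4Δo) + 0(0.6Δo) = -0.8Δo + 0.0Δo = -0.8Δo.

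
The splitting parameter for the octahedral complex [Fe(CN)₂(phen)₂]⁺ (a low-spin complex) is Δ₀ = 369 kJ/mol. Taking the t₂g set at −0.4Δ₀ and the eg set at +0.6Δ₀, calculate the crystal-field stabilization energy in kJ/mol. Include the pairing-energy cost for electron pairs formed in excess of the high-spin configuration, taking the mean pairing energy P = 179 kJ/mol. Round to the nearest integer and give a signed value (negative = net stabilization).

-380

Ligand charges: 2×(-1) from CN⁻ and 2×(+0) from phen sum to -2; with overall charge +1, Fe is +3.
Fe sits in group 8; removing 3 electrons leaves Fe³⁺ with 8 − 3 = 5 d electrons.
Electron filling gives t₂g⁵ eg⁰.
The orbital stabilization is -2.0Δ₀ = -2.0 × 369 = -738 kJ/mol.
Relative to high-spin t₂g³ eg² (0 paired), the low-spin configuration has 2 additional pairs, contributing +2 × 179 = +358 kJ/mol.
Net CFSE = -738 + 358 = -380 kJ/mol.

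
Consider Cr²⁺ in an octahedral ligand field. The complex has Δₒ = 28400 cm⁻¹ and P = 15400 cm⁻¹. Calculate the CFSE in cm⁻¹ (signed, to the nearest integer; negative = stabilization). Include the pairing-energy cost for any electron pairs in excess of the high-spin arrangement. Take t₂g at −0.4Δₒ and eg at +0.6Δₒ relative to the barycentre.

Cr is in group 6, so Cr²⁺ is d⁴ (6 − 2 = 4).
With Δₒ > P the complex is low-spin.
Filling d⁴ accordingly: t₂g⁴ eg⁰.
Orbital CFSE = -1.6Δₒ = -1.6 × 28400 = -45440 cm⁻¹.
Excess pairs vs high-spin: 1 − 0 = 1; pairing cost = +15400 cm⁻¹.
Net CFSE = -45440 + 15400 = -30040 cm⁻¹.

-30040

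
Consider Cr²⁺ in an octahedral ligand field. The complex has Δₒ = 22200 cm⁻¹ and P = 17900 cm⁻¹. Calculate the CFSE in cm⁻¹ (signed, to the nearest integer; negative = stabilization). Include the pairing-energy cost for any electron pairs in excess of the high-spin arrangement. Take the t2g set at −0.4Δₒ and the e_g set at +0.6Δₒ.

Cr is in group 6, so Cr²⁺ is d⁴ (6 − 2 = 4).
Since Δₒ = 22200 cm⁻¹ > P = 17900 cm⁻¹, the complex adopts the low-spin configuration.
That gives t2g^4 e_g^0.
Orbital CFSE = -1.6Δₒ = -1.6 × 22200 = -35520 cm⁻¹.
Excess pairs vs high-spin: 1 − 0 = 1; pairing cost = +17900 cm⁻¹.
Net CFSE = -35520 + 17900 = -17620 cm⁻¹.

-17620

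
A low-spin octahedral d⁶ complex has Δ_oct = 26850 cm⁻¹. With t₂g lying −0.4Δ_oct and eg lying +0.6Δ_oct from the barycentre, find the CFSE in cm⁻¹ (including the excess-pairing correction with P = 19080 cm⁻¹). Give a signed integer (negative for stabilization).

-26280

Configuration: t₂g⁶ eg⁰.
The orbital stabilization is -2.4Δ_oct = -2.4 × 26850 = -64440 cm⁻¹.
High-spin d⁶ would be t₂g⁴ eg² with 1 pair; low-spin has 3, so 2 excess pairs cost +2P = +38160 cm⁻¹.
Overall CFSE = -64440 + 38160 = -26280 cm⁻¹.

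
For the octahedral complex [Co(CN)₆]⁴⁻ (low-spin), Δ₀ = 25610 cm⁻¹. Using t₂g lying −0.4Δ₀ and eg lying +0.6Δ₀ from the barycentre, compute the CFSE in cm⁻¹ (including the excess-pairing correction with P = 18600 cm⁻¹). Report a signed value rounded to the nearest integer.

-27498

Each CN⁻ contributes -1; 6 × (-1) = -6. With overall charge -4, Co is in the +2 oxidation state.
Co sits in group 9; removing 2 electrons leaves Co²⁺ with 9 − 2 = 7 d electrons.
The d⁷ electrons fill as t₂g⁶ eg¹.
CFSE(orbital) = 6×(-0.4Δ₀) + 1×(0.6Δ₀) = -1.8Δ₀; with Δ₀ = 25610 cm⁻¹ that is -46098 cm⁻¹.
Relative to high-spin t₂g⁵ eg² (2 paired), the low-spin configuration has 1 additional pair, contributing +1 × 18600 = +18600 cm⁻¹.
Combining: -46098 + 18600 = -27498 cm⁻¹.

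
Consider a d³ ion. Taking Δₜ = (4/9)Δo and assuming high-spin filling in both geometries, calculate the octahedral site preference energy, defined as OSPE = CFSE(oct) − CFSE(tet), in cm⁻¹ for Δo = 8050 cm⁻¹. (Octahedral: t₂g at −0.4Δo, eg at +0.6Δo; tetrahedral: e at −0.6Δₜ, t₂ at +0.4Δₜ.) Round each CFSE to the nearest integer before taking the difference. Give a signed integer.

Octahedral high-spin t₂g³ eg⁰: CFSE = -1.2 × 8050 = -9660 cm⁻¹.
In a tetrahedral site the filling is e² t₂¹: CFSE(tet) = -0.8Δₜ = -0.8 × (4/9)(8050) = -2862 cm⁻¹.
Subtracting, OSPE = -9660 − (-2862) = -6798 cm⁻¹.

-6798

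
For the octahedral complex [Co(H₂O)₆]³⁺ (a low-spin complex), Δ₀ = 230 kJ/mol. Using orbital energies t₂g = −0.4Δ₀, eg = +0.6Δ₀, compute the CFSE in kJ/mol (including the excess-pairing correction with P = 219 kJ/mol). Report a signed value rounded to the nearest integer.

H₂O is neutral, so the +3 overall charge sits on Co: oxidation state +3.
Co is in group 9, so Co³⁺ is d⁶ (9 − 3 = 6).
Electron filling gives t₂g⁶ eg⁰.
CFSE(orbital) = 6×(-0.4Δ₀) + 0×(0.6Δ₀) = -2.4Δ₀; with Δ₀ = 230 kJ/mol that is -552 kJ/mol.
Pairing penalty: 3 pairs vs 1 in the high-spin reference → 2 extra × P = 438 kJ/mol.
Net CFSE = -552 + 438 = -114 kJ/mol.

-114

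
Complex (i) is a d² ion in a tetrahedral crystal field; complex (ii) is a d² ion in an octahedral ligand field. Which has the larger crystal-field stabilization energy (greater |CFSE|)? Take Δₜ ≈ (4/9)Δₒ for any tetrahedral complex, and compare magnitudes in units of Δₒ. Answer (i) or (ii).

(i): Tetrahedral fields are weak (Δₜ ≈ 4/9 Δₒ), so electrons fill high-spin; e^2 t2^0, CFSE = -1.2Δₜ ≈ -0.53Δₒ.
(ii): t₂g² eg⁰, CFSE = -0.8Δₒ.
So (ii) has the larger |CFSE|.

(ii)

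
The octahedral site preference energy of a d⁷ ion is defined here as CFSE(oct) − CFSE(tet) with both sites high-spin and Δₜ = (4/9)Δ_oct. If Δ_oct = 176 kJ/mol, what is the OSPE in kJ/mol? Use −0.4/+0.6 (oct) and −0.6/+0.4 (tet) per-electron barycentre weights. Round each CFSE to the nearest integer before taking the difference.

-47

Octahedral high-spin t₂g⁵ eg²: CFSE = -0.8 × 176 = -141 kJ/mol.
Tetrahedral e⁴ t₂³ gives -1.2Δₜ = -1.2 × (4/9) × 176 = -94 kJ/mol.
OSPE = -141 − (-94) = -47 kJ/mol.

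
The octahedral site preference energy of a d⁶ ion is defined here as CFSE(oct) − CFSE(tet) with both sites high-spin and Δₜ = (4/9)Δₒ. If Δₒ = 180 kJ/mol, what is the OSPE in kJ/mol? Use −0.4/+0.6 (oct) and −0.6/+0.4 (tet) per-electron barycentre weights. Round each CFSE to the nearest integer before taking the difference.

Octahedral (high-spin): t₂g⁴ eg², CFSE = 4(−0.4) + 2(+0.6) = -0.4Δₒ = -0.4 × 180 = -72 kJ/mol.
In a tetrahedral site the filling is e³ t₂³: CFSE(tet) = -0.6Δₜ = -0.6 × (4/9)(180) = -48 kJ/mol.
OSPE = -72 − (-48) = -24 kJ/mol.

-24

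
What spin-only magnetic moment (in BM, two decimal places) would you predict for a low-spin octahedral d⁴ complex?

Configuration: t2g^4 e_g^0 → 2 unpaired electrons.
μ(spin-only) = √[2(2+2)] = √8 ≈ 2.83 BM.

2.83 BM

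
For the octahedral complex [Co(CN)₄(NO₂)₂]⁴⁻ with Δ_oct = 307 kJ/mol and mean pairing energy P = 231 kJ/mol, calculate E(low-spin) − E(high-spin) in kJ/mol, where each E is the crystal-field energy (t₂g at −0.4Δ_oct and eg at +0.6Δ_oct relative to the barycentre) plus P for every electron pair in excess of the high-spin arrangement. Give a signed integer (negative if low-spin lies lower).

-76

Ligand charges: 4×(-1) from CN⁻ and 2×(-1) from NO₂⁻ sum to -6; with overall charge -4, Co is +2.
Co²⁺: group 9, so d-count = 9 − 2 = 7.
High-spin d⁷ fills as t₂g⁵ eg² with CFSE 5(−0.4) + 2(+0.6) = -0.8Δ_oct = -246 kJ/mol.
Low-spin t₂g⁶ eg¹ gives -1.8Δ_oct = -553 kJ/mol, but forming 1 extra pair costs 1P = 231 kJ/mol, so E(LS) = -553 + 231 = -322 kJ/mol.
E(LS) − E(HS) = -322 − (-246) = -76 kJ/mol.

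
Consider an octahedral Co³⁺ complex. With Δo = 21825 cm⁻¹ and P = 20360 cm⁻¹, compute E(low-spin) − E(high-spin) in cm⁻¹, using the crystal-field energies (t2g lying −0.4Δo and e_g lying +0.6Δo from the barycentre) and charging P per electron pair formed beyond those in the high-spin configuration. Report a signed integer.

Group 9 minus oxidation state +3 gives a d⁶ configuration for Co³⁺.
In the high-spin limit (t2g^4 e_g^2) the orbital term is -0.4Δo = -8730 cm⁻¹, with no excess pairing.
Low-spin t2g^6 e_g^0 gives -2.4Δo = -52380 cm⁻¹, but forming 2 extra pairs costs 2P = 40720 cm⁻¹, so E(LS) = -52380 + 40720 = -11660 cm⁻¹.
The difference is -11660 − (-8730) = -2930 cm⁻¹, so low-spin lies lower.

-2930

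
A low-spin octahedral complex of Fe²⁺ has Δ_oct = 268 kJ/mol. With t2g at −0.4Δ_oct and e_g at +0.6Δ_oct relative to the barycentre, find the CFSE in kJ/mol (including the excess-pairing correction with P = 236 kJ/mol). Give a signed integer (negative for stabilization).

Fe is in group 8, so Fe²⁺ is d⁶ (8 − 2 = 6).
The d⁶ electrons fill as t2g^6 e_g^0.
The orbital stabilization is -2.4Δ_oct = -2.4 × 268 = -643 kJ/mol.
Pairing penalty: 3 pairs vs 1 in the high-spin reference → 2 extra × P = 472 kJ/mol.
Overall CFSE = -643 + 472 = -171 kJ/mol.

-171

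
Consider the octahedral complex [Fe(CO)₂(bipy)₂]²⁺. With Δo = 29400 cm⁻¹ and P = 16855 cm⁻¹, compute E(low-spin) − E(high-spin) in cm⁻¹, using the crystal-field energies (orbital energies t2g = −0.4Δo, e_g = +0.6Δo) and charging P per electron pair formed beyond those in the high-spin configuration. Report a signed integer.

Ligand charges: 2×(+0) from CO and 2×(+0) from bipy sum to +0; with overall charge +2, Fe is +2.
Fe²⁺: group 8, so d-count = 8 − 2 = 6.
In the high-spin limit (t2g^4 e_g^2) the orbital term is -0.4Δo = -11760 cm⁻¹, with no excess pairing.
Low-spin t2g^6 e_g^0 gives -2.4Δo = -70560 cm⁻¹, but forming 2 extra pairs costs 2P = 33710 cm⁻¹, so E(LS) = -70560 + 33710 = -36850 cm⁻¹.
E(LS) − E(HS) = -36850 − (-11760) = -25090 cm⁻¹.

-25090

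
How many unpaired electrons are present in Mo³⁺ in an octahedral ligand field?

Group 6 minus oxidation state +3 gives a d³ configuration for Mo³⁺.
For octahedral d³ the high- and low-spin configurations coincide.
Configuration: t2g^3 e_g^0, giving 3 unpaired electrons.

3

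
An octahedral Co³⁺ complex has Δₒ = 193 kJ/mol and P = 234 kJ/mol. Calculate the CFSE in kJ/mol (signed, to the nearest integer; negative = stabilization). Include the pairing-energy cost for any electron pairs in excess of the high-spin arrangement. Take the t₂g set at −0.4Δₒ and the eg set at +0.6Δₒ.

Co sits in group 9; removing 3 electrons leaves Co³⁺ with 9 − 3 = 6 d electrons.
Δₒ < P, so pairing is avoided: the ground state is high-spin.
Configuration: t₂g⁴ eg².
Orbital CFSE = -0.4Δₒ = -0.4 × 193 = -77 kJ/mol.
High-spin has no excess pairs, so no pairing correction applies.

-77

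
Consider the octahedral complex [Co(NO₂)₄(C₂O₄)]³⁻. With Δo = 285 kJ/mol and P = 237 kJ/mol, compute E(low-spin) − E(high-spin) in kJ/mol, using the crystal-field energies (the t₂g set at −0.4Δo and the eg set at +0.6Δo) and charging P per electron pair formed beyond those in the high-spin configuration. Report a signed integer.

-96

Ligand charges: 4×(-1) from NO₂⁻ and 1×(-2) from C₂O₄²⁻ sum to -6; with overall charge -3, Co is +3.
Co³⁺: group 9, so d-count = 9 − 3 = 6.
High-spin: t₂g⁴ eg², CFSE = -0.4Δo = -114 kJ/mol.
For low-spin the configuration is t₂g⁶ eg⁰: orbital energy -2.4 × 285 = -684 kJ/mol, and 2 additional pairs relative to high-spin add 474 kJ/mol, giving -210 kJ/mol.
The difference is -210 − (-114) = -96 kJ/mol, so low-spin lies lower.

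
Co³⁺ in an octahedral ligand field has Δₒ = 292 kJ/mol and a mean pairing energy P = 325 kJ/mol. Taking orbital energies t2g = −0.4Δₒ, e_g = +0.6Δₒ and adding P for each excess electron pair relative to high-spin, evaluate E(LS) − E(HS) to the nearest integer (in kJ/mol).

66

Co is in group 9, so Co³⁺ is d⁶ (9 − 3 = 6).
In the high-spin limit (t2g^4 e_g^2) the orbital term is -0.4Δₒ = -117 kJ/mol, with no excess pairing.
For low-spin the configuration is t2g^6 e_g^0: orbital energy -2.4 × 292 = -701 kJ/mol, and 2 additional pairs relative to high-spin add 650 kJ/mol, giving -51 kJ/mol.
The difference is -51 − (-117) = 66 kJ/mol, so high-spin lies lower.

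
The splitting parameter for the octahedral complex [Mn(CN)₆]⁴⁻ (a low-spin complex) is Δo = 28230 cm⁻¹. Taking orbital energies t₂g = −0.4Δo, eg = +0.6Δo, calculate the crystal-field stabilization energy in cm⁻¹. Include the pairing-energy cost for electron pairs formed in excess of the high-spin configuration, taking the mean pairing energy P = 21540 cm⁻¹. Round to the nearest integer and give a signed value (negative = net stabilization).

Each CN⁻ contributes -1; 6 × (-1) = -6. With overall charge -4, Mn is in the +2 oxidation state.
Mn is in group 7, so Mn²⁺ is d⁵ (7 − 2 = 5).
The d⁵ electrons fill as t₂g⁵ eg⁰.
The orbital stabilization is -2.0Δo = -2.0 × 28230 = -56460 cm⁻¹.
Relative to high-spin t₂g³ eg² (0 paired), the low-spin configuration has 2 additional pairs, contributing +2 × 21540 = +43080 cm⁻¹.
Overall CFSE = -56460 + 43080 = -13380 cm⁻¹.

-13380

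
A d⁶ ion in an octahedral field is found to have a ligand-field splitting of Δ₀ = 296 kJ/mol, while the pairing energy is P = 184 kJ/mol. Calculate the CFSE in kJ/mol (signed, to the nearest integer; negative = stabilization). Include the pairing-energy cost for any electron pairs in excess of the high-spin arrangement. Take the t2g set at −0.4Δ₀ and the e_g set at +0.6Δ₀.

With Δ₀ > P the complex is low-spin.
Configuration: t2g^6 e_g^0.
Orbital CFSE = -2.4Δ₀ = -2.4 × 296 = -710 kJ/mol.
Excess pairs vs high-spin: 3 − 1 = 2; pairing cost = +368 kJ/mol.
Net CFSE = -710 + 368 = -342 kJ/mol.

-342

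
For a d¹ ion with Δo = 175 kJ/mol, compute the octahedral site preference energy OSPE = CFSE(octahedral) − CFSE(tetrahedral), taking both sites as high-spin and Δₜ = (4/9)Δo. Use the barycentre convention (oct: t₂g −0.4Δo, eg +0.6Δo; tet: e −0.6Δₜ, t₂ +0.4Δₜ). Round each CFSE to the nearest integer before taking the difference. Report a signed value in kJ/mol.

-23

Octahedral high-spin t₂g¹ eg⁰: CFSE = -0.4 × 175 = -70 kJ/mol.
Tetrahedral e¹ t₂⁰ gives -0.6Δₜ = -0.6 × (4/9) × 175 = -47 kJ/mol.
Subtracting, OSPE = -70 − (-47) = -23 kJ/mol.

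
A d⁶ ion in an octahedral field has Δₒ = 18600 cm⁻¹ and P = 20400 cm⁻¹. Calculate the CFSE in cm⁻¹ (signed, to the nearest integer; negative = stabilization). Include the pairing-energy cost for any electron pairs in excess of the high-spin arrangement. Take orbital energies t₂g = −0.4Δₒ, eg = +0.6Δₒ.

Δₒ < P, so pairing is avoided: the ground state is high-spin.
Filling d⁶ accordingly: t₂g⁴ eg².
Orbital CFSE = -0.4Δₒ = -0.4 × 18600 = -7440 cm⁻¹.
High-spin has no excess pairs, so no pairing correction applies.

-7440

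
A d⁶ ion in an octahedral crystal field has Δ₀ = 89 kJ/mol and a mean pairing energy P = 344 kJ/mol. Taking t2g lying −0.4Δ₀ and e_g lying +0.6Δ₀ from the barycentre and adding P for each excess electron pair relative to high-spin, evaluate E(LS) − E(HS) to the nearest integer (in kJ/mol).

High-spin: t2g^4 e_g^2, CFSE = -0.4Δ₀ = -36 kJ/mol.
Low-spin t2g^6 e_g^0 gives -2.4Δ₀ = -214 kJ/mol, but forming 2 extra pairs costs 2P = 688 kJ/mol, so E(LS) = -214 + 688 = 474 kJ/mol.
Thus E(LS) − E(HS) = 510 kJ/mol.

510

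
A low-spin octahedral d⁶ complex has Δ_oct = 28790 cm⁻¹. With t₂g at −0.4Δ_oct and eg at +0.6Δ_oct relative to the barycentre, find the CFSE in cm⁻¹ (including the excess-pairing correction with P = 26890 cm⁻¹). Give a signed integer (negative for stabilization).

The d⁶ electrons fill as t₂g⁶ eg⁰.
Orbital CFSE = 6(-0.4) + 0(0.6) = -2.4Δ_oct = -2.4 × 28790 = -69096 cm⁻¹.
Relative to high-spin t₂g⁴ eg² (1 paired), the low-spin configuration has 2 additional pairs, contributing +2 × 26890 = +53780 cm⁻¹.
Net CFSE = -69096 + 53780 = -15316 cm⁻¹.

-15316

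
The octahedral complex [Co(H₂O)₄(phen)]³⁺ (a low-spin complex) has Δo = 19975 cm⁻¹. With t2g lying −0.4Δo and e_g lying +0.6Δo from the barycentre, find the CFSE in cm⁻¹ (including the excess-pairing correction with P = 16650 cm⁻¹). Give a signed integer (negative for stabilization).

-14640

Ligand charges: 4×(+0) from H₂O and 1×(+0) from phen sum to +0; with overall charge +3, Co is +3.
Co³⁺: group 9, so d-count = 9 − 3 = 6.
The d⁶ electrons fill as t2g^6 e_g^0.
CFSE(orbital) = 6×(-0.4Δo) + 0×(0.6Δo) = -2.4Δo; with Δo = 19975 cm⁻¹ that is -47940 cm⁻¹.
Relative to high-spin t2g^4 e_g^2 (1 paired), the low-spin configuration has 2 additional pairs, contributing +2 × 16650 = +33300 cm⁻¹.
Net CFSE = -47940 + 33300 = -14640 cm⁻¹.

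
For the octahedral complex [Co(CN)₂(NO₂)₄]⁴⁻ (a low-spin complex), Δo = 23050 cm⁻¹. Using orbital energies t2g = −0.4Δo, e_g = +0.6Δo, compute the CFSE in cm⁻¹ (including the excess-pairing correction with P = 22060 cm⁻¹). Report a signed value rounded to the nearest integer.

Ligand charges: 2×(-1) from CN⁻ and 4×(-1) from NO₂⁻ sum to -6; with overall charge -4, Co is +2.
Co is in group 9, so Co²⁺ is d⁷ (9 − 2 = 7).
Electron filling gives t2g^6 e_g^1.
CFSE(orbital) = 6×(-0.4Δo) + 1×(0.6Δo) = -1.8Δo; with Δo = 23050 cm⁻¹ that is -41490 cm⁻¹.
Relative to high-spin t2g^5 e_g^2 (2 paired), the low-spin configuration has 1 additional pair, contributing +1 × 22060 = +22060 cm⁻¹.
Net CFSE = -41490 + 22060 = -19430 cm⁻¹.

-19430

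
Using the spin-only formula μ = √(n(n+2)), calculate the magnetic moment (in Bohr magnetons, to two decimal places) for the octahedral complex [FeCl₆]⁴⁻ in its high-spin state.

Each Cl⁻ contributes -1; 6 × (-1) = -6. With overall charge -4, Fe is in the +2 oxidation state.
Fe²⁺: group 8, so d-count = 8 − 2 = 6.
Configuration: t₂g⁴ eg² → 4 unpaired electrons.
μ(spin-only) = √[4(4+2)] = √24 ≈ 4.90 Bohr magnetons.

4.90 Bohr magnetons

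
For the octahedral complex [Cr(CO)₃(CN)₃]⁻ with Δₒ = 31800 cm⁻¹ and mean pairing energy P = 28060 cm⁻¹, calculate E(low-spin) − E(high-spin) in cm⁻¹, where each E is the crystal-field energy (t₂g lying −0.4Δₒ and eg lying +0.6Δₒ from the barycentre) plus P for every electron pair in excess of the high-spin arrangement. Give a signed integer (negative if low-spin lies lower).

-3740

Ligand charges: 3×(+0) from CO and 3×(-1) from CN⁻ sum to -3; with overall charge -1, Cr is +2.
Cr²⁺: group 6, so d-count = 6 − 2 = 4.
High-spin: t₂g³ eg¹, CFSE = -0.6Δₒ = -19080 cm⁻¹.
Low-spin: t₂g⁴ eg⁰, orbital CFSE = -1.6Δₒ = -50880 cm⁻¹; plus 1 excess pair × P = +28060 cm⁻¹; total -22820 cm⁻¹.
The difference is -22820 − (-19080) = -3740 cm⁻¹, so low-spin lies lower.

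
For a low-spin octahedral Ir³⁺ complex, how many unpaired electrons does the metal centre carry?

0

Ir sits in group 9; removing 3 electrons leaves Ir³⁺ with 9 − 3 = 6 d electrons.
Configuration: t₂g⁶ eg⁰, giving 0 unpaired electrons.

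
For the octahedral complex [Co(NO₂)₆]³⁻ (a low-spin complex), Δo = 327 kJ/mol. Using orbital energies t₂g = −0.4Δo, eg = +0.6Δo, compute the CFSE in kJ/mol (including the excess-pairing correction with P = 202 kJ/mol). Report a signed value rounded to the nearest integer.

-381

Each NO₂⁻ contributes -1; 6 × (-1) = -6. With overall charge -3, Co is in the +3 oxidation state.
Co is in group 9, so Co³⁺ is d⁶ (9 − 3 = 6).
Configuration: t₂g⁶ eg⁰.
Orbital CFSE = 6(-0.4) + 0(0.6) = -2.4Δo = -2.4 × 327 = -785 kJ/mol.
Relative to high-spin t₂g⁴ eg² (1 paired), the low-spin configuration has 2 additional pairs, contributing +2 × 202 = +404 kJ/mol.
Net CFSE = -785 + 404 = -381 kJ/mol.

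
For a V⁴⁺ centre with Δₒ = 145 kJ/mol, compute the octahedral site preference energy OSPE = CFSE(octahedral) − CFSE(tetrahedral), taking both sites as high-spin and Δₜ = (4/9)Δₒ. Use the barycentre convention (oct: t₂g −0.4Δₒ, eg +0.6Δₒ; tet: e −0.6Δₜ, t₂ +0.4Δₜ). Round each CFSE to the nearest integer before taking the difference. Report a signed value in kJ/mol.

Group 5 minus oxidation state +4 gives a d¹ configuration for V⁴⁺.
In an octahedral site d¹ (HS) is t₂g¹ eg⁰, giving CFSE(oct) = -0.4Δₒ = -58 kJ/mol.
In a tetrahedral site the filling is e¹ t₂⁰: CFSE(tet) = -0.6Δₜ = -0.6 × (4/9)(145) = -39 kJ/mol.
OSPE = CFSE(oct) − CFSE(tet) = -58 − (-39) = -19 kJ/mol.

-19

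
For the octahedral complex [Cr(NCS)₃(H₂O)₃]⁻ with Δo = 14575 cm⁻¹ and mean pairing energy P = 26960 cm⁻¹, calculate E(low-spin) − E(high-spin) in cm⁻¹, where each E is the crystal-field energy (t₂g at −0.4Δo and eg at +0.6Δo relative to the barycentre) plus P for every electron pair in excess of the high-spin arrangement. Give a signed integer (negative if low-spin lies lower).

12385

Ligand charges: 3×(-1) from NCS⁻ and 3×(+0) from H₂O sum to -3; with overall charge -1, Cr is +2.
Cr is in group 6, so Cr²⁺ is d⁴ (6 − 2 = 4).
In the high-spin limit (t₂g³ eg¹) the orbital term is -0.6Δo = -8745 cm⁻¹, with no excess pairing.
For low-spin the configuration is t₂g⁴ eg⁰: orbital energy -1.6 × 14575 = -23320 cm⁻¹, and 1 additional pair relative to high-spin adds 26960 cm⁻¹, giving 3640 cm⁻¹.
E(LS) − E(HS) = 3640 − (-8745) = 12385 cm⁻¹.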